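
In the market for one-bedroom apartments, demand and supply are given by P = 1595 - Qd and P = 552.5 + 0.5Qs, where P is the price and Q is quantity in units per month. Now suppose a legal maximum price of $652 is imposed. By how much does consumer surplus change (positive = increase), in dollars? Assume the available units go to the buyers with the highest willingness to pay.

-73656

Rearranging demand gives Qd = 1595 - P; rearranging supply gives Qs = 2P - 1105. In a free market, 1595 - P = 2P - 1105 gives the equilibrium P* = 900, Q* = 695.
Since 652 < 900, the ceiling is binding.
At P = 652: Qd = 1595 - 652 = 943 and Qs = 2·652 - 1105 = 199.
Consumer surplus without the control is ½ · (1595 - 900) · 695 = 241512.5.
With the ceiling, 199 units are sold at 652 (assume they go to the highest-value buyers). The demand price at Q = 199 is 1396, so CS = ½ · [(1595 - 652) + (1396 - 652)] · 199 = 167856.5.
Change in consumer surplus = 167856.5 - 241512.5 = -73656.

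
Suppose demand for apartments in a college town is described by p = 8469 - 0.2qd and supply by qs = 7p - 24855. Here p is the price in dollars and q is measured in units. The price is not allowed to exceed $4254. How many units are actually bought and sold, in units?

Rearranging demand gives qd = 42345 - 5p. In a free market, 42345 - 5p = 7p - 24855 gives the equilibrium p* = 5600, q* = 14345.
Because the ceiling (4254) lies below the market-clearing price, it is binding.
At p = 4254: qd = 42345 - 5·4254 = 21075 and qs = 7·4254 - 24855 = 4923.
The quantity actually transacted is the short side, supply: 4923.

4923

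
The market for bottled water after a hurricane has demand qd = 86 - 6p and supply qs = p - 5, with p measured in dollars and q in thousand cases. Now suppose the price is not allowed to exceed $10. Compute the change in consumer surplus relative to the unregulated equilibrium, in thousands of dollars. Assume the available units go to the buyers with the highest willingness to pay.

14.25

Setting quantity demanded equal to quantity supplied, 86 - 6p = p - 5, gives p* = 13 and q* = 8.
The ceiling of 10 is below the equilibrium price 13, so it binds.
At p = 10: qd = 86 - 6·10 = 26 and qs = 10 - 5 = 5.
Consumer surplus without the control is ½ · (43/3 - 13) · 8 = 16/3.
With the ceiling, 5 units are sold at 10 (assume they go to the highest-value buyers). The demand price at q = 5 is 13.5, so CS = ½ · [(43/3 - 10) + (13.5 - 10)] · 5 = 235/12.
Change in consumer surplus = 235/12 - 16/3 = 14.25.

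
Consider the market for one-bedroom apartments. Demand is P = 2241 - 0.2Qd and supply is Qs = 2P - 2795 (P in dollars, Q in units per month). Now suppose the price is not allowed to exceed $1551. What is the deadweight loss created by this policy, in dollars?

Rearranging demand gives Qd = 11205 - 5P. Setting quantity demanded equal to quantity supplied, 11205 - 5P = 2P - 2795, gives P* = 2000 and Q* = 1205.
Since 1551 < 2000, the ceiling is binding.
At P = 1551: Qd = 11205 - 5·1551 = 3450 and Qs = 2·1551 - 2795 = 307.
Quantity traded falls to 307. At Q = 307 the demand price is (11205 - 307)/5 = 2179.6 and the supply price is (2795 + 307)/2 = 1551.
Deadweight loss = ½ · (2179.6 - 1551) · (1205 - 307) = ½ · 628.6 · 898 = 282241.4.

282241.4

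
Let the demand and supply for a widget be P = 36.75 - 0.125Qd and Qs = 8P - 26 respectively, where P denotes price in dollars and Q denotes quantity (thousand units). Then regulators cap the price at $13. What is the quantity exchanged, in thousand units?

Rearranging demand gives Qd = 294 - 8P. In a free market, 294 - 8P = 8P - 26 gives the equilibrium P* = 20, Q* = 134.
Because the ceiling (13) lies below the market-clearing price, it is binding.
At P = 13: Qd = 294 - 8·13 = 190 and Qs = 8·13 - 26 = 78.
The quantity actually transacted is the short side, supply: 78.

78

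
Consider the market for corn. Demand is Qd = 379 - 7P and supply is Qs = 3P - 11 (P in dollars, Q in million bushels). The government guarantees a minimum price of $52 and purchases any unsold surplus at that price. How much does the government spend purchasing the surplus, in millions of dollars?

In a free market, 379 - 7P = 3P - 11 gives the equilibrium P* = 39, Q* = 106.
Because the floor (52) lies above the market-clearing price, it is binding.
At P = 52: Qd = 379 - 7·52 = 15 and Qs = 3·52 - 11 = 145.
Surplus = Qs - Qd = 130.
Government expenditure = surplus × support price = 130 × 52 = 6760.

6760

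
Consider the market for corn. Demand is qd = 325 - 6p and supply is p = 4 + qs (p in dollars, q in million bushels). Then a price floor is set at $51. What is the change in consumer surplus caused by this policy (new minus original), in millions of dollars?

Rearranging supply gives qs = p - 4. Equilibrium: 325 - 6p = p - 4, so 329 = 7p and p* = 47, q* = 43.
Since 51 > 47, the floor is binding.
At p = 51: qd = 325 - 6·51 = 19 and qs = 51 - 4 = 47.
Consumer surplus without the control is ½ · (325/6 - 47) · 43 = 1849/12.
With the floor, consumers buy 19 units at 51, so CS = ½ · (325/6 - 51) · 19 = 361/12.
Change in consumer surplus = 361/12 - 1849/12 = -124.

-124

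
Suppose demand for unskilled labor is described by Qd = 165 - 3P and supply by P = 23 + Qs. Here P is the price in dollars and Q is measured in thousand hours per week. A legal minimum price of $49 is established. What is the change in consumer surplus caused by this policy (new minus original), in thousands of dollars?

Rearranging supply gives Qs = P - 23. In a free market, 165 - 3P = P - 23 gives the equilibrium P* = 47, Q* = 24.
The floor of 49 is above the equilibrium price 47, so it binds.
At P = 49: Qd = 165 - 3·49 = 18 and Qs = 49 - 23 = 26.
Consumer surplus without the control is ½ · (55 - 47) · 24 = 96.
With the floor, consumers buy 18 units at 49, so CS = ½ · (55 - 49) · 18 = 54.
Change in consumer surplus = 54 - 96 = -42.

-42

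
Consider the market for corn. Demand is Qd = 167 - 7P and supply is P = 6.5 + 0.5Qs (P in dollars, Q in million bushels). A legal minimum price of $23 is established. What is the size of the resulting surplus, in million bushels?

Rearranging supply gives Qs = 2P - 13. In a free market, 167 - 7P = 2P - 13 gives the equilibrium P* = 20, Q* = 27.
The floor of 23 is above the equilibrium price 20, so it binds.
At P = 23: Qd = 167 - 7·23 = 6 and Qs = 2·23 - 13 = 33.
Surplus = Qs - Qd = 33 - 6 = 27.

27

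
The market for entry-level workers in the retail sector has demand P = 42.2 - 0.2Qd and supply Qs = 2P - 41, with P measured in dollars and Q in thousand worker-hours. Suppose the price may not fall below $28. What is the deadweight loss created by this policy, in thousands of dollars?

0

Rearranging demand gives Qd = 211 - 5P. In a free market, 211 - 5P = 2P - 41 gives the equilibrium P* = 36, Q* = 31.
The floor of 28 is below the equilibrium price 36, so it is not binding; the market clears at P* = 36, Q* = 31.
Since the control does not bind, no trades are prevented and deadweight loss is zero.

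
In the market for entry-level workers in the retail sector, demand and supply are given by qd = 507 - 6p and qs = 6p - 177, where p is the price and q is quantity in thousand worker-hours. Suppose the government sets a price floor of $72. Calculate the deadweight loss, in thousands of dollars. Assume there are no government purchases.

1350

Equilibrium: 507 - 6p = 6p - 177, so 684 = 12p and p* = 57, q* = 165.
Because the floor (72) lies above the market-clearing price, it is binding.
At p = 72: qd = 507 - 6·72 = 75 and qs = 6·72 - 177 = 255.
Quantity traded falls to 75. At q = 75 the demand price is (507 - 75)/6 = 72 and the supply price is (177 + 75)/6 = 42.
Deadweight loss = ½ · (72 - 42) · (165 - 75) = ½ · 30 · 90 = 1350.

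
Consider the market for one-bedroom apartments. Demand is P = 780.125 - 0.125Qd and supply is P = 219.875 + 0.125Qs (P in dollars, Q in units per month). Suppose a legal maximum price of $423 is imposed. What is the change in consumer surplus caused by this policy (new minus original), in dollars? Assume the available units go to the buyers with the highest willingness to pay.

Rearranging demand gives Qd = 6241 - 8P; rearranging supply gives Qs = 8P - 1759. Equilibrium: 6241 - 8P = 8P - 1759, so 8000 = 16P and P* = 500, Q* = 2241.
The ceiling of 423 is below the equilibrium price 500, so it binds.
At P = 423: Qd = 6241 - 8·423 = 2857 and Qs = 8·423 - 1759 = 1625.
Consumer surplus without the control is ½ · (780.125 - 500) · 2241 = 313880.0625.
With the ceiling, 1625 units are sold at 423 (assume they go to the highest-value buyers). The demand price at Q = 1625 is 577, so CS = ½ · [(780.125 - 423) + (577 - 423)] · 1625 = 415289.0625.
Change in consumer surplus = 415289.0625 - 313880.0625 = 101409.

101409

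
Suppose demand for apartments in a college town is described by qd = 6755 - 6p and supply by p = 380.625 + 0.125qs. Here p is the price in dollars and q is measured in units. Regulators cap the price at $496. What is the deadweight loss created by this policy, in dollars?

Rearranging supply gives qs = 8p - 3045. Without the control the market clears where 6755 - 6p = 8p - 3045, i.e. p* = 700 and q* = 2555.
The ceiling of 496 is below the equilibrium price 700, so it binds.
At p = 496: qd = 6755 - 6·496 = 3779 and qs = 8·496 - 3045 = 923.
Quantity traded falls to 923. At q = 923 the demand price is (6755 - 923)/6 = 972 and the supply price is (3045 + 923)/8 = 496.
Deadweight loss = ½ · (972 - 496) · (2555 - 923) = ½ · 476 · 1632 = 388416.

388416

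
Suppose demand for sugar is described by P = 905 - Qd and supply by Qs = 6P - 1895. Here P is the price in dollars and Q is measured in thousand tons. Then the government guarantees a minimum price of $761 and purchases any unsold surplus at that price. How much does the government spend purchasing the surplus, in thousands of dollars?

Rearranging demand gives Qd = 905 - P. Equilibrium: 905 - P = 6P - 1895, so 2800 = 7P and P* = 400, Q* = 505.
Because the floor (761) lies above the market-clearing price, it is binding.
At P = 761: Qd = 905 - 761 = 144 and Qs = 6·761 - 1895 = 2671.
Surplus = Qs - Qd = 2527.
Government expenditure = surplus × support price = 2527 × 761 = 1923047.

1923047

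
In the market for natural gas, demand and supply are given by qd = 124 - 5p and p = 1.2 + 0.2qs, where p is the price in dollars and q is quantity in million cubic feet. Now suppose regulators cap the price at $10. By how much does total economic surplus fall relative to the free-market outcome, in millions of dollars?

45

Rearranging supply gives qs = 5p - 6. In a free market, 124 - 5p = 5p - 6 gives the equilibrium p* = 13, q* = 59.
Because the ceiling (10) lies below the market-clearing price, it is binding.
At p = 10: qd = 124 - 5·10 = 74 and qs = 5·10 - 6 = 44.
Quantity traded falls to 44. At q = 44 the demand price is (124 - 44)/5 = 16 and the supply price is (6 + 44)/5 = 10.
Deadweight loss = ½ · (16 - 10) · (59 - 44) = ½ · 6 · 15 = 45.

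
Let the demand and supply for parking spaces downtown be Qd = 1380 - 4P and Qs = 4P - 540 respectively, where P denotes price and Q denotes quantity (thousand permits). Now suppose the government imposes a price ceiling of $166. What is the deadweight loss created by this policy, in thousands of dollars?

21904

Without the control the market clears where 1380 - 4P = 4P - 540, i.e. P* = 240 and Q* = 420.
The ceiling of 166 is below the equilibrium price 240, so it binds.
At P = 166: Qd = 1380 - 4·166 = 716 and Qs = 4·166 - 540 = 124.
Quantity traded falls to 124. At Q = 124 the demand price is (1380 - 124)/4 = 314 and the supply price is (540 + 124)/4 = 166.
Deadweight loss = ½ · (314 - 166) · (420 - 124) = ½ · 148 · 296 = 21904.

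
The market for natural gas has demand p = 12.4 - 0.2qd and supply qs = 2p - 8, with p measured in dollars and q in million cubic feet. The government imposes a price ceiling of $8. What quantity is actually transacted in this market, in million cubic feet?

Rearranging demand gives qd = 62 - 5p. In a free market, 62 - 5p = 2p - 8 gives the equilibrium p* = 10, q* = 12.
The ceiling of 8 is below the equilibrium price 10, so it binds.
At p = 8: qd = 62 - 5·8 = 22 and qs = 2·8 - 8 = 8.
The quantity actually transacted is the short side, supply: 8.

8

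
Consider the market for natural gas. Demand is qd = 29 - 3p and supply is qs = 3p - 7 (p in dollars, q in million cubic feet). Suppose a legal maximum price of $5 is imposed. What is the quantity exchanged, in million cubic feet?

8

Setting quantity demanded equal to quantity supplied, 29 - 3p = 3p - 7, gives p* = 6 and q* = 11.
Since 5 < 6, the ceiling is binding.
At p = 5: qd = 29 - 3·5 = 14 and qs = 3·5 - 7 = 8.
The quantity actually transacted is the short side, supply: 8.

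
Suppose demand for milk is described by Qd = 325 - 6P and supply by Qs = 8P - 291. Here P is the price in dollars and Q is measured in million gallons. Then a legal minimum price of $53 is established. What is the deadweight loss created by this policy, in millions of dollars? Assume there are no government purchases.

425.25

Setting quantity demanded equal to quantity supplied, 325 - 6P = 8P - 291, gives P* = 44 and Q* = 61.
Because the floor (53) lies above the market-clearing price, it is binding.
At P = 53: Qd = 325 - 6·53 = 7 and Qs = 8·53 - 291 = 133.
Quantity traded falls to 7. At Q = 7 the demand price is (325 - 7)/6 = 53 and the supply price is (291 + 7)/8 = 37.25.
Deadweight loss = ½ · (53 - 37.25) · (61 - 7) = ½ · 15.75 · 54 = 425.25.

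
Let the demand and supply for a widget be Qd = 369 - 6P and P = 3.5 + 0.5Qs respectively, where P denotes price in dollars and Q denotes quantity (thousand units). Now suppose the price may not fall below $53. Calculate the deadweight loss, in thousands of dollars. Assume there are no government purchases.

432

Rearranging supply gives Qs = 2P - 7. In a free market, 369 - 6P = 2P - 7 gives the equilibrium P* = 47, Q* = 87.
Since 53 > 47, the floor is binding.
At P = 53: Qd = 369 - 6·53 = 51 and Qs = 2·53 - 7 = 99.
Quantity traded falls to 51. At Q = 51 the demand price is (369 - 51)/6 = 53 and the supply price is (7 + 51)/2 = 29.
Deadweight loss = ½ · (53 - 29) · (87 - 51) = ½ · 24 · 36 = 432.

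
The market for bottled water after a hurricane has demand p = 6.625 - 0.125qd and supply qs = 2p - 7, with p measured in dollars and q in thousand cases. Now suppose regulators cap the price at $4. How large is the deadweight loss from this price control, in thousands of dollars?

5

Rearranging demand gives qd = 53 - 8p. Setting quantity demanded equal to quantity supplied, 53 - 8p = 2p - 7, gives p* = 6 and q* = 5.
Because the ceiling (4) lies below the market-clearing price, it is binding.
At p = 4: qd = 53 - 8·4 = 21 and qs = 2·4 - 7 = 1.
Quantity traded falls to 1. At q = 1 the demand price is (53 - 1)/8 = 6.5 and the supply price is (7 + 1)/2 = 4.
Deadweight loss = ½ · (6.5 - 4) · (5 - 1) = ½ · 2.5 · 4 = 5.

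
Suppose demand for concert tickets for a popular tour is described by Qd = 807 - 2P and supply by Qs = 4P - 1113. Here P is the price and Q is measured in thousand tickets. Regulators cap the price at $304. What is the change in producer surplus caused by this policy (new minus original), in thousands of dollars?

-2160

Setting quantity demanded equal to quantity supplied, 807 - 2P = 4P - 1113, gives P* = 320 and Q* = 167.
The ceiling of 304 is below the equilibrium price 320, so it binds.
At P = 304: Qd = 807 - 2·304 = 199 and Qs = 4·304 - 1113 = 103.
Producer surplus without the control is ½ · (320 - 278.25) · 167 = 3486.125.
With the ceiling, producers sell 103 units at 304, so PS = ½ · (304 - 278.25) · 103 = 1326.125.
Change in producer surplus = 1326.125 - 3486.125 = -2160.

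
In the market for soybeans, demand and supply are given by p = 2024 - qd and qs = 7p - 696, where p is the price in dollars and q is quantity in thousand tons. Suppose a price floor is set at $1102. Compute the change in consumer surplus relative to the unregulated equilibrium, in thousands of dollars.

-992886

Rearranging demand gives qd = 2024 - p. Equilibrium: 2024 - p = 7p - 696, so 2720 = 8p and p* = 340, q* = 1684.
Because the floor (1102) lies above the market-clearing price, it is binding.
At p = 1102: qd = 2024 - 1102 = 922 and qs = 7·1102 - 696 = 7018.
Consumer surplus without the control is ½ · (2024 - 340) · 1684 = 1417928.
With the floor, consumers buy 922 units at 1102, so CS = ½ · (2024 - 1102) · 922 = 425042.
Change in consumer surplus = 425042 - 1417928 = -992886.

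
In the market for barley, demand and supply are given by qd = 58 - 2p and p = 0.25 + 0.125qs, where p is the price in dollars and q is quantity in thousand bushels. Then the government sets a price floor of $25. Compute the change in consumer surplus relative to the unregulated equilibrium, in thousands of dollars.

-513

Rearranging supply gives qs = 8p - 2. Setting quantity demanded equal to quantity supplied, 58 - 2p = 8p - 2, gives p* = 6 and q* = 46.
Since 25 > 6, the floor is binding.
At p = 25: qd = 58 - 2·25 = 8 and qs = 8·25 - 2 = 198.
Consumer surplus without the control is ½ · (29 - 6) · 46 = 529.
With the floor, consumers buy 8 units at 25, so CS = ½ · (29 - 25) · 8 = 16.
Change in consumer surplus = 16 - 529 = -513.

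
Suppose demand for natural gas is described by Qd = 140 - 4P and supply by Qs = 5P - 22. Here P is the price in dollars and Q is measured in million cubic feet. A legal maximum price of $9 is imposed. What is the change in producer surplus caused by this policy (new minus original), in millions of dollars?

-409.5

Setting quantity demanded equal to quantity supplied, 140 - 4P = 5P - 22, gives P* = 18 and Q* = 68.
The ceiling of 9 is below the equilibrium price 18, so it binds.
At P = 9: Qd = 140 - 4·9 = 104 and Qs = 5·9 - 22 = 23.
Producer surplus without the control is ½ · (18 - 4.4) · 68 = 462.4.
With the ceiling, producers sell 23 units at 9, so PS = ½ · (9 - 4.4) · 23 = 52.9.
Change in producer surplus = 52.9 - 462.4 = -409.5.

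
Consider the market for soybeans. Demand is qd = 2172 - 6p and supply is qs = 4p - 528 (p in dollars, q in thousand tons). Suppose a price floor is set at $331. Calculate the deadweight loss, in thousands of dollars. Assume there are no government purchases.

27907.5

Without the control the market clears where 2172 - 6p = 4p - 528, i.e. p* = 270 and q* = 552.
Because the floor (331) lies above the market-clearing price, it is binding.
At p = 331: qd = 2172 - 6·331 = 186 and qs = 4·331 - 528 = 796.
Quantity traded falls to 186. At q = 186 the demand price is (2172 - 186)/6 = 331 and the supply price is (528 + 186)/4 = 178.5.
Deadweight loss = ½ · (331 - 178.5) · (552 - 186) = ½ · 152.5 · 366 = 27907.5.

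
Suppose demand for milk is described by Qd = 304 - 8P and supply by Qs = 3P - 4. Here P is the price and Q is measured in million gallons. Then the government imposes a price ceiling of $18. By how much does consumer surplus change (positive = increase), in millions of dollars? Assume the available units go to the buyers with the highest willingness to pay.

443.75

Equilibrium: 304 - 8P = 3P - 4, so 308 = 11P and P* = 28, Q* = 80.
Since 18 < 28, the ceiling is binding.
At P = 18: Qd = 304 - 8·18 = 160 and Qs = 3·18 - 4 = 50.
Consumer surplus without the control is ½ · (38 - 28) · 80 = 400.
With the ceiling, 50 units are sold at 18 (assume they go to the highest-value buyers). The demand price at Q = 50 is 31.75, so CS = ½ · [(38 - 18) + (31.75 - 18)] · 50 = 843.75.
Change in consumer surplus = 843.75 - 400 = 443.75.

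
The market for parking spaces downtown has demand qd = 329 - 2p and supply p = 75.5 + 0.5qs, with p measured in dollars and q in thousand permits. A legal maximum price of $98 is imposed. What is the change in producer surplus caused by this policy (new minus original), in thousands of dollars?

Rearranging supply gives qs = 2p - 151. Setting quantity demanded equal to quantity supplied, 329 - 2p = 2p - 151, gives p* = 120 and q* = 89.
Because the ceiling (98) lies below the market-clearing price, it is binding.
At p = 98: qd = 329 - 2·98 = 133 and qs = 2·98 - 151 = 45.
Producer surplus without the control is ½ · (120 - 75.5) · 89 = 1980.25.
With the ceiling, producers sell 45 units at 98, so PS = ½ · (98 - 75.5) · 45 = 506.25.
Change in producer surplus = 506.25 - 1980.25 = -1474.

-1474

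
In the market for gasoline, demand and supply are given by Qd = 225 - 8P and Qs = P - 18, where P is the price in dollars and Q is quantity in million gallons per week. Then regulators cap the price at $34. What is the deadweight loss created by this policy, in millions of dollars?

Equilibrium: 225 - 8P = P - 18, so 243 = 9P and P* = 27, Q* = 9.
The ceiling of 34 is above the equilibrium price 27, so it is not binding; the market clears at P* = 27, Q* = 9.
Since the control does not bind, no trades are prevented and deadweight loss is zero.

0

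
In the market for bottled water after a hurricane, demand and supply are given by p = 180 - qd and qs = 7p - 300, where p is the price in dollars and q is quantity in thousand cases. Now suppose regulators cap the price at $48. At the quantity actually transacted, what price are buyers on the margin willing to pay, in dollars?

144

Rearranging demand gives qd = 180 - p. Without the control the market clears where 180 - p = 7p - 300, i.e. p* = 60 and q* = 120.
The ceiling of 48 is below the equilibrium price 60, so it binds.
At p = 48: qd = 180 - 48 = 132 and qs = 7·48 - 300 = 36.
Only 36 units reach the market. On the demand curve, the marginal buyer's willingness to pay at q = 36 is (180 - 36) = 144.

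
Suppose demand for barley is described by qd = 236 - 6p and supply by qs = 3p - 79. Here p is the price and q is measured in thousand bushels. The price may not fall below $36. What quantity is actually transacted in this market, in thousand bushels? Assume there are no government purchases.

Equilibrium: 236 - 6p = 3p - 79, so 315 = 9p and p* = 35, q* = 26.
The floor of 36 is above the equilibrium price 35, so it binds.
At p = 36: qd = 236 - 6·36 = 20 and qs = 3·36 - 79 = 29.
The quantity actually transacted is the short side, demand: 20.

20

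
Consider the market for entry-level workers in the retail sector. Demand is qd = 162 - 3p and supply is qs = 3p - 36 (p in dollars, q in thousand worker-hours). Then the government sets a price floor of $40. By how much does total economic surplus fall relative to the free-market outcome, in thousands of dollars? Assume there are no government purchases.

In a free market, 162 - 3p = 3p - 36 gives the equilibrium p* = 33, q* = 63.
Because the floor (40) lies above the market-clearing price, it is binding.
At p = 40: qd = 162 - 3·40 = 42 and qs = 3·40 - 36 = 84.
Quantity traded falls to 42. At q = 42 the demand price is (162 - 42)/3 = 40 and the supply price is (36 + 42)/3 = 26.
Deadweight loss = ½ · (40 - 26) · (63 - 42) = ½ · 14 · 21 = 147.

147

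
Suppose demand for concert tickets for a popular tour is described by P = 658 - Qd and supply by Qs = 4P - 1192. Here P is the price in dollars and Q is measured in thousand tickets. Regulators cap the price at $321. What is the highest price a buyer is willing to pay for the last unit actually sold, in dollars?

Rearranging demand gives Qd = 658 - P. Setting quantity demanded equal to quantity supplied, 658 - P = 4P - 1192, gives P* = 370 and Q* = 288.
The ceiling of 321 is below the equilibrium price 370, so it binds.
At P = 321: Qd = 658 - 321 = 337 and Qs = 4·321 - 1192 = 92.
Only 92 units reach the market. On the demand curve, the marginal buyer's willingness to pay at Q = 92 is (658 - 92) = 566.

566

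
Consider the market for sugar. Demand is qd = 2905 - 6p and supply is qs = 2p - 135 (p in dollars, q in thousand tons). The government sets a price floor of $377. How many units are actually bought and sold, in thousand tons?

Equilibrium: 2905 - 6p = 2p - 135, so 3040 = 8p and p* = 380, q* = 625.
Since 377 is below p* = 380, the floor does not bind and the free-market outcome prevails.

625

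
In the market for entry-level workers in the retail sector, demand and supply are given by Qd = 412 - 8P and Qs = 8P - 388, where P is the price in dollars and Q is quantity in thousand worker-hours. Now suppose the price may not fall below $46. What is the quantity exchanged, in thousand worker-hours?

In a free market, 412 - 8P = 8P - 388 gives the equilibrium P* = 50, Q* = 12.
Since 46 is below P* = 50, the floor does not bind and the free-market outcome prevails.

12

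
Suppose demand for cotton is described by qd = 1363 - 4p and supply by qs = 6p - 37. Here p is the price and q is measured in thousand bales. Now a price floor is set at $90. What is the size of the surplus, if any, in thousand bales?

0

Setting quantity demanded equal to quantity supplied, 1363 - 4p = 6p - 37, gives p* = 140 and q* = 803.
Since 90 is below p* = 140, the floor does not bind and the free-market outcome prevails.
Since the control does not bind, there is no surplus.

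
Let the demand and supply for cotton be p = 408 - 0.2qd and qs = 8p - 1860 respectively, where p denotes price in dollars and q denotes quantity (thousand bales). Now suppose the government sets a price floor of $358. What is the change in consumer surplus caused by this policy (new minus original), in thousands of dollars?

Rearranging demand gives qd = 2040 - 5p. Equilibrium: 2040 - 5p = 8p - 1860, so 3900 = 13p and p* = 300, q* = 540.
Because the floor (358) lies above the market-clearing price, it is binding.
At p = 358: qd = 2040 - 5·358 = 250 and qs = 8·358 - 1860 = 1004.
Consumer surplus without the control is ½ · (408 - 300) · 540 = 29160.
With the floor, consumers buy 250 units at 358, so CS = ½ · (408 - 358) · 250 = 6250.
Change in consumer surplus = 6250 - 29160 = -22910.

-22910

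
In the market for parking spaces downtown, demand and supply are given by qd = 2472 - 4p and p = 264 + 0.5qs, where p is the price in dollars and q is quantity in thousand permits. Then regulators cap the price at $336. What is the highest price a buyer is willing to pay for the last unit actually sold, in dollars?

Rearranging supply gives qs = 2p - 528. Equilibrium: 2472 - 4p = 2p - 528, so 3000 = 6p and p* = 500, q* = 472.
The ceiling of 336 is below the equilibrium price 500, so it binds.
At p = 336: qd = 2472 - 4·336 = 1128 and qs = 2·336 - 528 = 144.
Only 144 units reach the market. On the demand curve, the marginal buyer's willingness to pay at q = 144 is (2472 - 144)/4 = 582.

582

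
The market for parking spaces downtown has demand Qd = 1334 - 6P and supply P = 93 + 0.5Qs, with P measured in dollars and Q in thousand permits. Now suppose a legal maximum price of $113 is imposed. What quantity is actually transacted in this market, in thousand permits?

40

Rearranging supply gives Qs = 2P - 186. In a free market, 1334 - 6P = 2P - 186 gives the equilibrium P* = 190, Q* = 194.
The ceiling of 113 is below the equilibrium price 190, so it binds.
At P = 113: Qd = 1334 - 6·113 = 656 and Qs = 2·113 - 186 = 40.
The quantity actually transacted is the short side, supply: 40.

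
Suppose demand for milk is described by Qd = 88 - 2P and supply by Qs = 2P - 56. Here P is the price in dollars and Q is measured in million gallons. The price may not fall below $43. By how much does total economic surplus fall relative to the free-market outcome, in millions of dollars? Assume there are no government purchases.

98

In a free market, 88 - 2P = 2P - 56 gives the equilibrium P* = 36, Q* = 16.
Since 43 > 36, the floor is binding.
At P = 43: Qd = 88 - 2·43 = 2 and Qs = 2·43 - 56 = 30.
Quantity traded falls to 2. At Q = 2 the demand price is (88 - 2)/2 = 43 and the supply price is (56 + 2)/2 = 29.
Deadweight loss = ½ · (43 - 29) · (16 - 2) = ½ · 14 · 14 = 98.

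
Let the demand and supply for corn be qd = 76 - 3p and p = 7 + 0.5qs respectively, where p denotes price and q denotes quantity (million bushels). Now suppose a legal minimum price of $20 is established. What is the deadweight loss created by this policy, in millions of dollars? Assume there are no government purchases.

15

Rearranging supply gives qs = 2p - 14. In a free market, 76 - 3p = 2p - 14 gives the equilibrium p* = 18, q* = 22.
The floor of 20 is above the equilibrium price 18, so it binds.
At p = 20: qd = 76 - 3·20 = 16 and qs = 2·20 - 14 = 26.
Quantity traded falls to 16. At q = 16 the demand price is (76 - 16)/3 = 20 and the supply price is (14 + 16)/2 = 15.
Deadweight loss = ½ · (20 - 15) · (22 - 16) = ½ · 5 · 6 = 15.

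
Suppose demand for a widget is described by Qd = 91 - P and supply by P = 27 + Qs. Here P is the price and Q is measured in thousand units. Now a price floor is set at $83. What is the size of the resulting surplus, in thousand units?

48

Rearranging supply gives Qs = P - 27. Equilibrium: 91 - P = P - 27, so 118 = 2P and P* = 59, Q* = 32.
The floor of 83 is above the equilibrium price 59, so it binds.
At P = 83: Qd = 91 - 83 = 8 and Qs = 83 - 27 = 56.
Surplus = Qs - Qd = 56 - 8 = 48.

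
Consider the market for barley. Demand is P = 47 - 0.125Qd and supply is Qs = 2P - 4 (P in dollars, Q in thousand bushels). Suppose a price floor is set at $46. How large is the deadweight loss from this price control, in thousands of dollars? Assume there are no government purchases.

1280

Rearranging demand gives Qd = 376 - 8P. Without the control the market clears where 376 - 8P = 2P - 4, i.e. P* = 38 and Q* = 72.
Since 46 > 38, the floor is binding.
At P = 46: Qd = 376 - 8·46 = 8 and Qs = 2·46 - 4 = 88.
Quantity traded falls to 8. At Q = 8 the demand price is (376 - 8)/8 = 46 and the supply price is (4 + 8)/2 = 6.
Deadweight loss = ½ · (46 - 6) · (72 - 8) = ½ · 40 · 64 = 1280.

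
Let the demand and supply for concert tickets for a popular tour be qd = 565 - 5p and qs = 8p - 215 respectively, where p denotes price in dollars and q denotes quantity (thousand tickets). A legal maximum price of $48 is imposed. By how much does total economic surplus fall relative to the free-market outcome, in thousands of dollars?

Equilibrium: 565 - 5p = 8p - 215, so 780 = 13p and p* = 60, q* = 265.
Because the ceiling (48) lies below the market-clearing price, it is binding.
At p = 48: qd = 565 - 5·48 = 325 and qs = 8·48 - 215 = 169.
Quantity traded falls to 169. At q = 169 the demand price is (565 - 169)/5 = 79.2 and the supply price is (215 + 169)/8 = 48.
Deadweight loss = ½ · (79.2 - 48) · (265 - 169) = ½ · 31.2 · 96 = 1497.6.

1497.6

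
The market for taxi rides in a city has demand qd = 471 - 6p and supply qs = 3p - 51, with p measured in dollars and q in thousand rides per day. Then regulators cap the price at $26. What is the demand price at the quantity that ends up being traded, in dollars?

In a free market, 471 - 6p = 3p - 51 gives the equilibrium p* = 58, q* = 123.
Because the ceiling (26) lies below the market-clearing price, it is binding.
At p = 26: qd = 471 - 6·26 = 315 and qs = 3·26 - 51 = 27.
Only 27 units reach the market. On the demand curve, the marginal buyer's willingness to pay at q = 27 is (471 - 27)/6 = 74.

74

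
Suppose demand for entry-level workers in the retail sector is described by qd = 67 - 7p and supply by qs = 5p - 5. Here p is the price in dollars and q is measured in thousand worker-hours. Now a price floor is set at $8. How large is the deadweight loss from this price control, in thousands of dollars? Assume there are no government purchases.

Equilibrium: 67 - 7p = 5p - 5, so 72 = 12p and p* = 6, q* = 25.
The floor of 8 is above the equilibrium price 6, so it binds.
At p = 8: qd = 67 - 7·8 = 11 and qs = 5·8 - 5 = 35.
Quantity traded falls to 11. At q = 11 the demand price is (67 - 11)/7 = 8 and the supply price is (5 + 11)/5 = 3.2.
Deadweight loss = ½ · (8 - 3.2) · (25 - 11) = ½ · 4.8 · 14 = 33.6.

33.6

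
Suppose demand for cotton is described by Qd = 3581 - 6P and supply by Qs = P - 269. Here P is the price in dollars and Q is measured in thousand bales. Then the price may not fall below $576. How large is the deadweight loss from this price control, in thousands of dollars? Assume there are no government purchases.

Setting quantity demanded equal to quantity supplied, 3581 - 6P = P - 269, gives P* = 550 and Q* = 281.
Because the floor (576) lies above the market-clearing price, it is binding.
At P = 576: Qd = 3581 - 6·576 = 125 and Qs = 576 - 269 = 307.
Quantity traded falls to 125. At Q = 125 the demand price is (3581 - 125)/6 = 576 and the supply price is 269 + 125 = 394.
Deadweight loss = ½ · (576 - 394) · (281 - 125) = ½ · 182 · 156 = 14196.

14196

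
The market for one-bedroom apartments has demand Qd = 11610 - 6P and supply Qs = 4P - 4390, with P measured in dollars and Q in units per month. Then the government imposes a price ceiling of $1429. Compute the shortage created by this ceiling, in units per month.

1710

In a free market, 11610 - 6P = 4P - 4390 gives the equilibrium P* = 1600, Q* = 2010.
The ceiling of 1429 is below the equilibrium price 1600, so it binds.
At P = 1429: Qd = 11610 - 6·1429 = 3036 and Qs = 4·1429 - 4390 = 1326.
Shortage = Qd - Qs = 3036 - 1326 = 1710.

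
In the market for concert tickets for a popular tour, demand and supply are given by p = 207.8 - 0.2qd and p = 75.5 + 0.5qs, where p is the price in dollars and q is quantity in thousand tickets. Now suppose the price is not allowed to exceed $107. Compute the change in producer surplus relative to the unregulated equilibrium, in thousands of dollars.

Rearranging demand gives qd = 1039 - 5p; rearranging supply gives qs = 2p - 151. Setting quantity demanded equal to quantity supplied, 1039 - 5p = 2p - 151, gives p* = 170 and q* = 189.
Because the ceiling (107) lies below the market-clearing price, it is binding.
At p = 107: qd = 1039 - 5·107 = 504 and qs = 2·107 - 151 = 63.
Producer surplus without the control is ½ · (170 - 75.5) · 189 = 8930.25.
With the ceiling, producers sell 63 units at 107, so PS = ½ · (107 - 75.5) · 63 = 992.25.
Change in producer surplus = 992.25 - 8930.25 = -7938.

-7938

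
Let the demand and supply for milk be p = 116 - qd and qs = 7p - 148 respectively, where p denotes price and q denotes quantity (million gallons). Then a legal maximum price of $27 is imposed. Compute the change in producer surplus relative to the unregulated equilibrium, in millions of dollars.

Rearranging demand gives qd = 116 - p. Equilibrium: 116 - p = 7p - 148, so 264 = 8p and p* = 33, q* = 83.
Since 27 < 33, the ceiling is binding.
At p = 27: qd = 116 - 27 = 89 and qs = 7·27 - 148 = 41.
Producer surplus without the control is ½ · (33 - 148/7) · 83 = 6889/14.
With the ceiling, producers sell 41 units at 27, so PS = ½ · (27 - 148/7) · 41 = 1681/14.
Change in producer surplus = 1681/14 - 6889/14 = -372.

-372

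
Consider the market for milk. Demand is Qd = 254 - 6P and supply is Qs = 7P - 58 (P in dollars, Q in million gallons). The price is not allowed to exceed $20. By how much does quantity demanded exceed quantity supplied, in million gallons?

Setting quantity demanded equal to quantity supplied, 254 - 6P = 7P - 58, gives P* = 24 and Q* = 110.
Because the ceiling (20) lies below the market-clearing price, it is binding.
At P = 20: Qd = 254 - 6·20 = 134 and Qs = 7·20 - 58 = 82.
Shortage = Qd - Qs = 134 - 82 = 52.

52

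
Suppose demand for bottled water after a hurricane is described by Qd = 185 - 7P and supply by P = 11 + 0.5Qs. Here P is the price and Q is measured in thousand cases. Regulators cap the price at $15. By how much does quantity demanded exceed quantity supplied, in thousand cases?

Rearranging supply gives Qs = 2P - 22. Setting quantity demanded equal to quantity supplied, 185 - 7P = 2P - 22, gives P* = 23 and Q* = 24.
The ceiling of 15 is below the equilibrium price 23, so it binds.
At P = 15: Qd = 185 - 7·15 = 80 and Qs = 2·15 - 22 = 8.
Shortage = Qd - Qs = 80 - 8 = 72.

72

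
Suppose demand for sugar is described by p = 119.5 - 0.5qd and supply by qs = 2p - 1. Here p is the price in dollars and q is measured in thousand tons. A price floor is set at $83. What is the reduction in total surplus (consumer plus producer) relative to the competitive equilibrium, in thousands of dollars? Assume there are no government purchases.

1058

Rearranging demand gives qd = 239 - 2p. Setting quantity demanded equal to quantity supplied, 239 - 2p = 2p - 1, gives p* = 60 and q* = 119.
The floor of 83 is above the equilibrium price 60, so it binds.
At p = 83: qd = 239 - 2·83 = 73 and qs = 2·83 - 1 = 165.
Quantity traded falls to 73. At q = 73 the demand price is (239 - 73)/2 = 83 and the supply price is (1 + 73)/2 = 37.
Deadweight loss = ½ · (83 - 37) · (119 - 73) = ½ · 46 · 46 = 1058.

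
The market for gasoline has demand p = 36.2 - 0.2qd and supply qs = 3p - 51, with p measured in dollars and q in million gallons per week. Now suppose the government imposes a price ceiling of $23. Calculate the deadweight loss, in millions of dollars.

86.4

Rearranging demand gives qd = 181 - 5p. Setting quantity demanded equal to quantity supplied, 181 - 5p = 3p - 51, gives p* = 29 and q* = 36.
Since 23 < 29, the ceiling is binding.
At p = 23: qd = 181 - 5·23 = 66 and qs = 3·23 - 51 = 18.
Quantity traded falls to 18. At q = 18 the demand price is (181 - 18)/5 = 32.6 and the supply price is (51 + 18)/3 = 23.
Deadweight loss = ½ · (32.6 - 23) · (36 - 18) = ½ · 9.6 · 18 = 86.4.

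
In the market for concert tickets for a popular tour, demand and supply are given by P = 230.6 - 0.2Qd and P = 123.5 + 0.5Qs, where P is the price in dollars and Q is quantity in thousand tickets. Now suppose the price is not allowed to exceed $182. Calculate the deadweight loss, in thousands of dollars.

453.6

Rearranging demand gives Qd = 1153 - 5P; rearranging supply gives Qs = 2P - 247. Without the control the market clears where 1153 - 5P = 2P - 247, i.e. P* = 200 and Q* = 153.
Because the ceiling (182) lies below the market-clearing price, it is binding.
At P = 182: Qd = 1153 - 5·182 = 243 and Qs = 2·182 - 247 = 117.
Quantity traded falls to 117. At Q = 117 the demand price is (1153 - 117)/5 = 207.2 and the supply price is (247 + 117)/2 = 182.
Deadweight loss = ½ · (207.2 - 182) · (153 - 117) = ½ · 25.2 · 36 = 453.6.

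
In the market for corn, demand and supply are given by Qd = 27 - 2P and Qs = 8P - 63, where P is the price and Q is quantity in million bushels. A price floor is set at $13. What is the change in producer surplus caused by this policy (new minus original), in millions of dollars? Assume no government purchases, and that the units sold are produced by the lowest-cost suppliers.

Without the control the market clears where 27 - 2P = 8P - 63, i.e. P* = 9 and Q* = 9.
Since 13 > 9, the floor is binding.
At P = 13: Qd = 27 - 2·13 = 1 and Qs = 8·13 - 63 = 41.
Producer surplus without the control is ½ · (9 - 7.875) · 9 = 5.0625.
With the floor, 1 units are sold at 13. The supply price at Q = 1 is 8, so PS = ½ · [(13 - 7.875) + (13 - 8)] · 1 = 5.0625.
Change in producer surplus = 5.0625 - 5.0625 = 0.

0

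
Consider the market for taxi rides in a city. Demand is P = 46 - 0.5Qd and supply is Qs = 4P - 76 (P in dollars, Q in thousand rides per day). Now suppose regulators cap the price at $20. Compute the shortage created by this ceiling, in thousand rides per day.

48

Rearranging demand gives Qd = 92 - 2P. In a free market, 92 - 2P = 4P - 76 gives the equilibrium P* = 28, Q* = 36.
The ceiling of 20 is below the equilibrium price 28, so it binds.
At P = 20: Qd = 92 - 2·20 = 52 and Qs = 4·20 - 76 = 4.
Shortage = Qd - Qs = 52 - 4 = 48.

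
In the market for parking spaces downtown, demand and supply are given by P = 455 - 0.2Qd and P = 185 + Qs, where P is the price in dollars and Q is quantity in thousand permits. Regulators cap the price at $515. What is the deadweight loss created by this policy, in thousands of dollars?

0

Rearranging demand gives Qd = 2275 - 5P; rearranging supply gives Qs = P - 185. Without the control the market clears where 2275 - 5P = P - 185, i.e. P* = 410 and Q* = 225.
The ceiling of 515 is above the equilibrium price 410, so it is not binding; the market clears at P* = 410, Q* = 225.
Since the control does not bind, no trades are prevented and deadweight loss is zero.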